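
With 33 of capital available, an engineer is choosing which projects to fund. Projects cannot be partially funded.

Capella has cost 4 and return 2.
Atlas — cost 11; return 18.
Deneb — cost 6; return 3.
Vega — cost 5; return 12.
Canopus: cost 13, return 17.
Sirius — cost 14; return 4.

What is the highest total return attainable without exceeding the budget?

49

This is an integer program with binary decision variables.
Atlas + Vega + Canopus: cost 11 + 5 + 13 = 29 ≤ 33, return 18 + 12 + 17 = 47.
Capella + Atlas + Vega + Canopus: cost 4 + 11 + 5 + 13 = 33 ≤ 33, return 2 + 18 + 12 + 17 = 49.
Best is Capella, Atlas, Vega, and Canopus with total return 49.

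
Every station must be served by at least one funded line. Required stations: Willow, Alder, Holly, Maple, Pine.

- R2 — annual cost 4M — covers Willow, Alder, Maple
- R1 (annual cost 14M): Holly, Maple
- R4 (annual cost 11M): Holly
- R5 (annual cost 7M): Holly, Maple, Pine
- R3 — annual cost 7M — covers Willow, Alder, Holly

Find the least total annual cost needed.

11

This is a weighted set-cover instance.
Choose R2 and R5: together they cover Willow, Alder, Holly, Maple, Pine — every station.
Total annual cost: 4 + 7 = 11.
No cover costs less than 11.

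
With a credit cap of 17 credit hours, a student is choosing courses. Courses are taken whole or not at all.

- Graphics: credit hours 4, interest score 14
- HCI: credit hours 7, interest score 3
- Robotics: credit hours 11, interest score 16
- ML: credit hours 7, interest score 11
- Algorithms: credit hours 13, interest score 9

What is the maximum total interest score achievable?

This is an integer program with binary decision variables.
Allowing fractional choices, the relaxed optimum would be about 33.7, but courses are indivisible.
Graphics + Robotics: credit hours 4 + 11 = 15 ≤ 17, interest score 14 + 16 = 30.
Graphics + ML: credit hours 4 + 7 = 11 ≤ 17, interest score 14 + 11 = 25.
Graphics + Algorithms: credit hours 4 + 13 = 17 ≤ 17, interest score 14 + 9 = 23.
Best is Graphics and Robotics with total interest score 30.

30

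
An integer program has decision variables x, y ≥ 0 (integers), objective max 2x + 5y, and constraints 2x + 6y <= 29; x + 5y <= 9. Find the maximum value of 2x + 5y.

(x,y)=(9,0): 2·9+6·0=18≤29, 1·9+5·0=9≤9, objective 18.
(x,y)=(8,0): 2·8+6·0=16≤29, 1·8+5·0=8≤9, objective 16.
Maximum is 18 at (x,y)=(9,0).

18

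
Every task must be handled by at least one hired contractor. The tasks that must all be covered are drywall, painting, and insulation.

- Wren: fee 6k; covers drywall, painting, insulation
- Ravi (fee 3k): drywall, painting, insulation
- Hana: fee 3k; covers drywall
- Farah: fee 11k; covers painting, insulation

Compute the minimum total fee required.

3

Ravi alone covers drywall, painting, insulation — every task.
Total fee: 3.
No cover costs less than 3.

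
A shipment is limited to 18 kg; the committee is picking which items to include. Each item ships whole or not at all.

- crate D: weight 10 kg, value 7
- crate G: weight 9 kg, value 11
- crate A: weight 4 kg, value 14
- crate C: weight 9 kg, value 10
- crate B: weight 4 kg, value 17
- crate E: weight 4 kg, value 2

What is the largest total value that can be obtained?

42

This is an integer program with binary decision variables.
Take crate G, crate A, and crate B: weight 9 + 4 + 4 = 17 ≤ 18, value 11 + 14 + 17 = 42.
No other feasible combination does better.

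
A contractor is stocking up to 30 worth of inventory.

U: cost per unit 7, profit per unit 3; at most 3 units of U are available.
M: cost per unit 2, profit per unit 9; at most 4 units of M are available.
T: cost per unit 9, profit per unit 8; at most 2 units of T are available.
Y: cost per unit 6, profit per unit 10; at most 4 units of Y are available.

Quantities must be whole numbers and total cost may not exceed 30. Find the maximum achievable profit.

M has the best ratio (9/2); taking only M gives at most 4×9 = 36 (stopped by the supply cap of 4).
Mixing does better — 3×M and 4×Y: cost 30 ≤ 30, profit 3·9 + 4·10 = 67.

67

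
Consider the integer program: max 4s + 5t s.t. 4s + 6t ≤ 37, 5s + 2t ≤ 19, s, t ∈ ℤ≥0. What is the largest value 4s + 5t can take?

The continuous relaxation peaks at (1.82, 4.95) with value 32.05; rounding to a feasible lattice point costs some objective.
(s,t)=(0,6): 4·0+6·6=36≤37, 5·0+2·6=12≤19, objective 30.
(s,t)=(1,5): 4·1+6·5=34≤37, 5·1+2·5=15≤19, objective 29.
(s,t)=(2,4): 4·2+6·4=32≤37, 5·2+2·4=18≤19, objective 28.
(s,t)=(0,5): 4·0+6·5=30≤37, 5·0+2·5=10≤19, objective 25.
The best lattice point is (0,6), giving 30.

30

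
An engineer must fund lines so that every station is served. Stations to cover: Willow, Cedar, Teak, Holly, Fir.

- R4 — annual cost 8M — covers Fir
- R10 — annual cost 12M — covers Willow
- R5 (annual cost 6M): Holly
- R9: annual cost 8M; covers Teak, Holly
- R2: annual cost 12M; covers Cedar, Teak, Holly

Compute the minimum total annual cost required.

This is an integer covering problem.
The greedy cost-per-new-station heuristic would pick R9, R4, R10, and R2 for 40, but a cheaper cover exists.
Choose R4, R10, and R2: together they cover Willow, Cedar, Teak, Holly, Fir — every station.
Total annual cost: 8 + 12 + 12 = 32.
No cover costs less than 32.

32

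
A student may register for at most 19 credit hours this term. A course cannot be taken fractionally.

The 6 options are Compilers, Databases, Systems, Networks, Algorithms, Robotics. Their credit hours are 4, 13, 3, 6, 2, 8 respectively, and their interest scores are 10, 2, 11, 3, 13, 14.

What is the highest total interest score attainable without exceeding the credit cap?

48

Treat it as a binary knapsack problem.
Allowing fractional choices, the relaxed optimum would be about 49.0, but courses are indivisible.
Systems + Networks + Algorithms + Robotics: credit hours 3 + 6 + 2 + 8 = 19 ≤ 19, interest score 11 + 3 + 13 + 14 = 41.
Systems + Algorithms + Robotics: credit hours 3 + 2 + 8 = 13 ≤ 19, interest score 11 + 13 + 14 = 38.
Compilers + Systems + Algorithms + Robotics: credit hours 4 + 3 + 2 + 8 = 17 ≤ 19, interest score 10 + 11 + 13 + 14 = 48.
Best is Compilers, Systems, Algorithms, and Robotics with total interest score 48.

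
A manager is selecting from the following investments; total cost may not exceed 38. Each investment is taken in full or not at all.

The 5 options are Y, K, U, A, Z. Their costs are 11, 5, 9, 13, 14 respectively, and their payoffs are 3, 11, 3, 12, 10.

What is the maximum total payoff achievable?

33

Treat it as a binary knapsack problem.
Allowing fractional choices, the relaxed optimum would be about 35.0, but investments are indivisible.
Y + K + U + A: cost 11 + 5 + 9 + 13 = 38 ≤ 38, payoff 3 + 11 + 3 + 12 = 29.
K + U + A: cost 5 + 9 + 13 = 27 ≤ 38, payoff 11 + 3 + 12 = 26.
K + A + Z: cost 5 + 13 + 14 = 32 ≤ 38, payoff 11 + 12 + 10 = 33.
Best is K, A, and Z with total payoff 33.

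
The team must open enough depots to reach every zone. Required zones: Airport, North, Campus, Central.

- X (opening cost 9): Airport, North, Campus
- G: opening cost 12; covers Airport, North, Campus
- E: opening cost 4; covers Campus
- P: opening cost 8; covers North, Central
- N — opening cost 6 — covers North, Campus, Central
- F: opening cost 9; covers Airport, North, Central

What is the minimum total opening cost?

Choose E and F: together they cover Airport, North, Campus, Central — every zone.
Total opening cost: 4 + 9 = 13.

13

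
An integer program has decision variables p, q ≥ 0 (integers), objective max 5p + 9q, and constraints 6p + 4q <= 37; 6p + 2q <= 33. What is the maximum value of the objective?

(p,q)=(0,9) is feasible, giving 81.
(p,q)=(0,8) is feasible, giving 72.
The best lattice point is (0,9), giving 81.

81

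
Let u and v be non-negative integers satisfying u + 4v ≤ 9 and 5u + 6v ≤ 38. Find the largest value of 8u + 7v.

56

The continuous relaxation peaks at (7.6, 0) with value 60.80; rounding to a feasible lattice point costs some objective.
(u,v)=(7,0): 1·7+4·0=7≤9, 5·7+6·0=35≤38, objective 56.
(u,v)=(6,0): 1·6+4·0=6≤9, 5·6+6·0=30≤38, objective 48.
No feasible integer point exceeds 56.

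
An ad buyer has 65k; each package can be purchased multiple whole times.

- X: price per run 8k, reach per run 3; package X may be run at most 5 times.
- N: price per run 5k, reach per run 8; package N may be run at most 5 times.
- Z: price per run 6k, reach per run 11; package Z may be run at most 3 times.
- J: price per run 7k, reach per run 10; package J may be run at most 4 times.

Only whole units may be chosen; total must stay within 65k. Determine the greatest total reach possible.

103

5×N, 3×Z, and 3×J: price 64 ≤ 65, reach 5·8 + 3·11 + 3·10 = 103.
5×N, 2×Z, and 4×J: price 65 ≤ 65, reach 5·8 + 2·11 + 4·10 = 102.
Best is 103.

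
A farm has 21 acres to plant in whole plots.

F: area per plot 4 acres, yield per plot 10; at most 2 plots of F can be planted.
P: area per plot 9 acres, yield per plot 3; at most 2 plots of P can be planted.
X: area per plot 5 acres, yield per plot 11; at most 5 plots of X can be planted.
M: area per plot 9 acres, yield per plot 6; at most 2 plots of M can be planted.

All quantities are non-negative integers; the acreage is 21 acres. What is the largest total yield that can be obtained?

1×F and 3×X: area 19 ≤ 21, yield 1·10 + 3·11 = 43.
4×X: area 20 ≤ 21, yield 4·11 = 44.
Best is 44.

44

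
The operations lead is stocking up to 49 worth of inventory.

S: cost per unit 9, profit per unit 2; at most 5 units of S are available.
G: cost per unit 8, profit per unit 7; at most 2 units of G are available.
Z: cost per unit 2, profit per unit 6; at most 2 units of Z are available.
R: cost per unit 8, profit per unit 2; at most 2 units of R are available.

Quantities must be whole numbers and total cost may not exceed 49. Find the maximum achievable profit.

32

This is a bounded integer knapsack.
2×S, 2×G, 2×Z, and 1×R: cost 46 ≤ 49, profit 2·2 + 2·7 + 2·6 + 1·2 = 32.
1×S, 2×G, 2×Z, and 2×R: cost 45 ≤ 49, profit 1·2 + 2·7 + 2·6 + 2·2 = 32.
Best is 32.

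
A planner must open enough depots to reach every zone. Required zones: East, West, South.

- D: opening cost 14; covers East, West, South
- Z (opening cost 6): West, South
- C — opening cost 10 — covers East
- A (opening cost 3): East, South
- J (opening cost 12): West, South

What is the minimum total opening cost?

9

Choose Z and A: together they cover East, West, South — every zone.
Total opening cost: 6 + 3 = 9.
No cover costs less than 9.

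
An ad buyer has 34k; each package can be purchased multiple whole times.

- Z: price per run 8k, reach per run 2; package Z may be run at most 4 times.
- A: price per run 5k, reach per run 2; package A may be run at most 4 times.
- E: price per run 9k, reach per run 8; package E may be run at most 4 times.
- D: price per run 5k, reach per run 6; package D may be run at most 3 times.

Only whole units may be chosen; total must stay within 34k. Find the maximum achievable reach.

2×E and 3×D: price 33 ≤ 34, reach 2·8 + 3·6 = 34.
3×E and 1×D: price 32 ≤ 34, reach 3·8 + 1·6 = 30.
Best is 34.

34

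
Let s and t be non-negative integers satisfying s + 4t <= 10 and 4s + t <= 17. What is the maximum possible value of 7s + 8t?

36

(s,t)=(4,1) is feasible, giving 36.
(s,t)=(2,2) is feasible, giving 30.
(s,t)=(3,1) is feasible, giving 29.
(s,t)=(4,0) is feasible, giving 28.
No feasible integer point exceeds 36.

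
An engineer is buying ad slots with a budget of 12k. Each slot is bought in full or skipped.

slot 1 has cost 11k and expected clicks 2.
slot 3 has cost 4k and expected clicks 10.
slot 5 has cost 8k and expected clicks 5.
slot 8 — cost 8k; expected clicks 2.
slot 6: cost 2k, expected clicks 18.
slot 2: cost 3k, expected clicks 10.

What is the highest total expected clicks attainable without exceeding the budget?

Treat it as a binary knapsack problem.
Take slot 3, slot 6, and slot 2: cost 4 + 2 + 3 = 9 ≤ 12, expected clicks 10 + 18 + 10 = 38.
No other feasible combination does better.

38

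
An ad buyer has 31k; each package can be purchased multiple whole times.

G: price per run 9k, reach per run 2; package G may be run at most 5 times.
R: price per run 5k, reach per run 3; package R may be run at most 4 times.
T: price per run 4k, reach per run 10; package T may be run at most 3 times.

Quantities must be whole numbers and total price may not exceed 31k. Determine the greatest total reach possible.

Take 3×R and 3×T: price 27 ≤ 31, reach 3·3 + 3·10 = 39.
T has the best ratio (10/4) and is taken to its limit of 3; remaining capacity is filled optimally with the others.

39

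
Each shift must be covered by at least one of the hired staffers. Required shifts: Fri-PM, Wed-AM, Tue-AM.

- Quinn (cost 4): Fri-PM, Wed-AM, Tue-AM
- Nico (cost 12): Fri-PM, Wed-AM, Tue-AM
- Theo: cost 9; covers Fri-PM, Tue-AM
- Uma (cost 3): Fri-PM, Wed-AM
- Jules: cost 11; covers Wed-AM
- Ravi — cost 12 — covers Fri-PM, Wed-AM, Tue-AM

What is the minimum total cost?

4

Quinn alone covers Fri-PM, Wed-AM, Tue-AM — every shift.
Total cost: 4.
No cover costs less than 4.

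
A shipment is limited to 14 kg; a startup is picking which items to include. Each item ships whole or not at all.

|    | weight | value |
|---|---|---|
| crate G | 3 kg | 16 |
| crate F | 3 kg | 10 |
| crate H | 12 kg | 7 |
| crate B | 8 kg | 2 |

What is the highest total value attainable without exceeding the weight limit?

28

This is a 0-1 knapsack instance.
crate G + crate F + crate B: weight 3 + 3 + 8 = 14 ≤ 14, value 16 + 10 + 2 = 28.
crate G + crate B: weight 3 + 8 = 11 ≤ 14, value 16 + 2 = 18.
crate G + crate F: weight 3 + 3 = 6 ≤ 14, value 16 + 10 = 26.
Best is crate G, crate F, and crate B with total value 28.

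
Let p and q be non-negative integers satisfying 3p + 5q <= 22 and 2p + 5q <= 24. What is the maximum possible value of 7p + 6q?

(p,q)=(7,0): 3·7+5·0=21≤22, 2·7+5·0=14≤24, objective 49.
(p,q)=(6,0): 3·6+5·0=18≤22, 2·6+5·0=12≤24, objective 42.
No feasible integer point exceeds 49.

49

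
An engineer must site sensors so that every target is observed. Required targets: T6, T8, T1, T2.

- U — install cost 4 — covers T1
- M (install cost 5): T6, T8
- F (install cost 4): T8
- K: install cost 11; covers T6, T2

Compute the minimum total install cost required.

The greedy cost-per-new-target heuristic would pick M, U, and K for 20, but a cheaper cover exists.
Choose U, F, and K: together they cover T6, T8, T1, T2 — every target.
Total install cost: 4 + 4 + 11 = 19.
No cover costs less than 19.

19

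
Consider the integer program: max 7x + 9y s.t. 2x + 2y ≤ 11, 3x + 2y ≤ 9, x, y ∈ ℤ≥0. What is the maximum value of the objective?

36

(x,y)=(0,4) is feasible, giving 36.
(x,y)=(1,3) is feasible, giving 34.
(x,y)=(0,3) is feasible, giving 27.
No feasible integer point exceeds 36.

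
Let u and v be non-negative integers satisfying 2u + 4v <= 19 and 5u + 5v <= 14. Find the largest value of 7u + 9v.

The continuous relaxation peaks at (0, 2.8) with value 25.20; rounding to a feasible lattice point costs some objective.
(u,v)=(0,2): 2·0+4·2=8≤19, 5·0+5·2=10≤14, objective 18.
(u,v)=(1,1): 2·1+4·1=6≤19, 5·1+5·1=10≤14, objective 16.
Maximum is 18 at (u,v)=(0,2).

18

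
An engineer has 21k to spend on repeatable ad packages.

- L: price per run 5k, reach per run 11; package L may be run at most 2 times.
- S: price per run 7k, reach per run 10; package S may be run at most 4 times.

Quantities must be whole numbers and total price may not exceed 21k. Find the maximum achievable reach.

32

L has the best ratio (11/5); taking only L gives at most 2×11 = 22 (stopped by the supply cap of 2).
Mixing does better — 2×L and 1×S: price 17 ≤ 21, reach 2·11 + 1·10 = 32.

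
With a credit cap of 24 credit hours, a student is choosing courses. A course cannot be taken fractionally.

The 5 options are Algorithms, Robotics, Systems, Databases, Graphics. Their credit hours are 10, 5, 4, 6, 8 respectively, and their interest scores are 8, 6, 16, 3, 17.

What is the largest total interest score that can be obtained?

42

Robotics + Systems + Databases + Graphics: credit hours 5 + 4 + 6 + 8 = 23 ≤ 24, interest score 6 + 16 + 3 + 17 = 42.
Algorithms + Systems + Graphics: credit hours 10 + 4 + 8 = 22 ≤ 24, interest score 8 + 16 + 17 = 41.
Robotics + Systems + Graphics: credit hours 5 + 4 + 8 = 17 ≤ 24, interest score 6 + 16 + 17 = 39.
Best is Robotics, Systems, Databases, and Graphics with total interest score 42.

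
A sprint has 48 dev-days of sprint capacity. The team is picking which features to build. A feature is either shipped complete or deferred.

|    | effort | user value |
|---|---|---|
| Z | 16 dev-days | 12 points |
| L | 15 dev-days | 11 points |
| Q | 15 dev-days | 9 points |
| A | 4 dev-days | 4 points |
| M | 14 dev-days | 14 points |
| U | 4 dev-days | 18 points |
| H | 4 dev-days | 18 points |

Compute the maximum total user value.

66

Allowing fractional choices, the relaxed optimum would be about 70.4, but features are indivisible.
Z + A + M + U + H: effort 16 + 4 + 14 + 4 + 4 = 42 ≤ 48, user value 12 + 4 + 14 + 18 + 18 = 66.
L + A + M + U + H: effort 15 + 4 + 14 + 4 + 4 = 41 ≤ 48, user value 11 + 4 + 14 + 18 + 18 = 65.
Q + A + M + U + H: effort 15 + 4 + 14 + 4 + 4 = 41 ≤ 48, user value 9 + 4 + 14 + 18 + 18 = 63.
Best is Z, A, M, U, and H with total user value 66.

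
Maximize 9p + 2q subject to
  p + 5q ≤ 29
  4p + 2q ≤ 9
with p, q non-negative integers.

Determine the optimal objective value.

18

(p,q)=(2,0): 1·2+5·0=2≤29, 4·2+2·0=8≤9, objective 18.
(p,q)=(1,1): 1·1+5·1=6≤29, 4·1+2·1=6≤9, objective 11.
(p,q)=(1,0): 1·1+5·0=1≤29, 4·1+2·0=4≤9, objective 9.
Maximum is 18 at (p,q)=(2,0).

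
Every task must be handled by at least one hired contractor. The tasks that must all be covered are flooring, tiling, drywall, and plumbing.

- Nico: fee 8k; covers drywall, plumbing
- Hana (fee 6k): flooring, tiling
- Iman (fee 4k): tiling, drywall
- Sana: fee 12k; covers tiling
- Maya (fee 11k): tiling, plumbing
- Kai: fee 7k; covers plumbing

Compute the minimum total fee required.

The greedy cost-per-new-task heuristic would pick Iman, Hana, and Kai for 17, but a cheaper cover exists.
Choose Nico and Hana: together they cover flooring, tiling, drywall, plumbing — every task.
Total fee: 8 + 6 = 14.
No cover costs less than 14.

14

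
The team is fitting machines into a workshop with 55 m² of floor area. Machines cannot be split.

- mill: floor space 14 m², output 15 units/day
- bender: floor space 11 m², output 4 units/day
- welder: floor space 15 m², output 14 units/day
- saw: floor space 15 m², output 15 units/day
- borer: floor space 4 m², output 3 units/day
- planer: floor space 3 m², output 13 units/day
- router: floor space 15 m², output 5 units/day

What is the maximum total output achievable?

60

Treat it as a binary knapsack problem.
mill + welder + saw + borer + planer: floor space 14 + 15 + 15 + 4 + 3 = 51 ≤ 55, output 15 + 14 + 15 + 3 + 13 = 60.
mill + welder + saw + planer: floor space 14 + 15 + 15 + 3 = 47 ≤ 55, output 15 + 14 + 15 + 13 = 57.
Best is mill, welder, saw, borer, and planer with total output 60.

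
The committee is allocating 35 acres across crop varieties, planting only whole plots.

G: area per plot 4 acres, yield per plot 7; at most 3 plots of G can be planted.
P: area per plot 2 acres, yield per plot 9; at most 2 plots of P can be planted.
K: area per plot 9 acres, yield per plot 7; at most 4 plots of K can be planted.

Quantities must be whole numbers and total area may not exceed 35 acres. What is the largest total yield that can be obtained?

P has the best ratio (9/2); taking only P gives at most 2×9 = 18 (stopped by the supply cap of 2).
Mixing does better — 3×G, 2×P, and 2×K: area 34 ≤ 35, yield 3·7 + 2·9 + 2·7 = 53.

53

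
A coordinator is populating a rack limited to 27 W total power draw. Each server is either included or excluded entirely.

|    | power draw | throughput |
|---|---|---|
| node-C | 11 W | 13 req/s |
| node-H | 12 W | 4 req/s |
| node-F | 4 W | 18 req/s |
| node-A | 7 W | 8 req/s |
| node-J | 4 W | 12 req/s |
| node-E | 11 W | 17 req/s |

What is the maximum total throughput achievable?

node-C + node-F + node-E: power draw 11 + 4 + 11 = 26 ≤ 27, throughput 13 + 18 + 17 = 48.
node-C + node-F + node-A + node-J: power draw 11 + 4 + 7 + 4 = 26 ≤ 27, throughput 13 + 18 + 8 + 12 = 51.
node-F + node-A + node-J + node-E: power draw 4 + 7 + 4 + 11 = 26 ≤ 27, throughput 18 + 8 + 12 + 17 = 55.
Best is node-F, node-A, node-J, and node-E with total throughput 55.

55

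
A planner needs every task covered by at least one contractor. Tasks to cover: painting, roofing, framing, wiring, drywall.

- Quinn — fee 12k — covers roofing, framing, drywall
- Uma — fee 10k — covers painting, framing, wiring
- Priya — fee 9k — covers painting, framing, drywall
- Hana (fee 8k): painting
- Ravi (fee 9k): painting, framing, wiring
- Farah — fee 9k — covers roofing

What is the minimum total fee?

21

The greedy cost-per-new-task heuristic would pick Priya, Ravi, and Farah for 27, but a cheaper cover exists.
Choose Quinn and Ravi: together they cover painting, roofing, framing, wiring, drywall — every task.
Total fee: 12 + 9 = 21.
No cover costs less than 21.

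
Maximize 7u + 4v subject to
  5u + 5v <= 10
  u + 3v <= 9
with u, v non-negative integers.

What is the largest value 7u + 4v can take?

(u,v)=(2,0) is feasible, giving 14.
(u,v)=(1,1) is feasible, giving 11.
(u,v)=(1,0) is feasible, giving 7.
The best lattice point is (2,0), giving 14.

14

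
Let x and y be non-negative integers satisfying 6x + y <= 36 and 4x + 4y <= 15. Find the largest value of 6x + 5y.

Relaxing integrality, the LP optimum is 22.50 at (x,y) = (3.75, 0), which is not an integer point.
(x,y)=(3,0): 6·3+1·0=18≤36, 4·3+4·0=12≤15, objective 18.
(x,y)=(2,1): 6·2+1·1=13≤36, 4·2+4·1=12≤15, objective 17.
No feasible integer point exceeds 18.

18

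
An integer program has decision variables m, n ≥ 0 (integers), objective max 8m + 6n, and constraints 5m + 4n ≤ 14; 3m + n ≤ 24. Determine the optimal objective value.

(m,n)=(2,1): 5·2+4·1=14≤14, 3·2+1·1=7≤24, objective 22.
(m,n)=(1,2): 5·1+4·2=13≤14, 3·1+1·2=5≤24, objective 20.
(m,n)=(2,0): 5·2+4·0=10≤14, 3·2+1·0=6≤24, objective 16.
(m,n)=(1,1): 5·1+4·1=9≤14, 3·1+1·1=4≤24, objective 14.
The best lattice point is (2,1), giving 22.

22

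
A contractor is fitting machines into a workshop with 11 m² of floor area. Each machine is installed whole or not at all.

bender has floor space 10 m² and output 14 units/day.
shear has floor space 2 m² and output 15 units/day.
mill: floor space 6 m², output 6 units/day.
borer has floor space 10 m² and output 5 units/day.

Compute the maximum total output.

21

This is an integer program with binary decision variables.
Allowing fractional choices, the relaxed optimum would be about 27.6, but machines are indivisible.
shear: floor space 2 ≤ 11, output 15.
bender: floor space 10 ≤ 11, output 14.
shear + mill: floor space 2 + 6 = 8 ≤ 11, output 15 + 6 = 21.
Best is shear and mill with total output 21.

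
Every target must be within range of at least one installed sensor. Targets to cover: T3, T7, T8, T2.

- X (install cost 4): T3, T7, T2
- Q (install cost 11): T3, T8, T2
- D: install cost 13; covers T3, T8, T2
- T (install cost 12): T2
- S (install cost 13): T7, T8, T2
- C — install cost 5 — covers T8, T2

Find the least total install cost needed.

9

Choose X and C: together they cover T3, T7, T8, T2 — every target.
Total install cost: 4 + 5 = 9.
No cover costs less than 9.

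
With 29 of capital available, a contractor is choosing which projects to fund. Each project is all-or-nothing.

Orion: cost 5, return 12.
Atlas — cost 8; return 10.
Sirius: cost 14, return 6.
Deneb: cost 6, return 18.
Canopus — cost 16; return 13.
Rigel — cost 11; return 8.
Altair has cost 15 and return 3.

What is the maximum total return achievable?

43

Treat it as a binary knapsack problem.
Allowing fractional choices, the relaxed optimum would be about 48.1, but projects are indivisible.
Orion + Atlas + Deneb: cost 5 + 8 + 6 = 19 ≤ 29, return 12 + 10 + 18 = 40.
Orion + Deneb + Canopus: cost 5 + 6 + 16 = 27 ≤ 29, return 12 + 18 + 13 = 43.
Best is Orion, Deneb, and Canopus with total return 43.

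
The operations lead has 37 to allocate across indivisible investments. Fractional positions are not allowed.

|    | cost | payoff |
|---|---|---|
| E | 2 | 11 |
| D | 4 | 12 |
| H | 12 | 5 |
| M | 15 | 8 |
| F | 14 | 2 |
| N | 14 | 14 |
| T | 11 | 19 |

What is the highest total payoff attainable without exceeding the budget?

E + D + H + T: cost 2 + 4 + 12 + 11 = 29 ≤ 37, payoff 11 + 12 + 5 + 19 = 47.
E + D + N + T: cost 2 + 4 + 14 + 11 = 31 ≤ 37, payoff 11 + 12 + 14 + 19 = 56.
E + D + M + T: cost 2 + 4 + 15 + 11 = 32 ≤ 37, payoff 11 + 12 + 8 + 19 = 50.
Best is E, D, N, and T with total payoff 56.

56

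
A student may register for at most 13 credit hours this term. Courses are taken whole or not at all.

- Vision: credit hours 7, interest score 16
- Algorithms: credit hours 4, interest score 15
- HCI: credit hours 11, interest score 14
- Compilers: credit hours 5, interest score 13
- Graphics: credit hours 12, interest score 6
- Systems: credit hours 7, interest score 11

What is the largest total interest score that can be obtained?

Allowing fractional choices, the relaxed optimum would be about 37.1, but courses are indivisible.
Vision + Algorithms: credit hours 7 + 4 = 11 ≤ 13, interest score 16 + 15 = 31.
Vision + Compilers: credit hours 7 + 5 = 12 ≤ 13, interest score 16 + 13 = 29.
Algorithms + Compilers: credit hours 4 + 5 = 9 ≤ 13, interest score 15 + 13 = 28.
Best is Vision and Algorithms with total interest score 31.

31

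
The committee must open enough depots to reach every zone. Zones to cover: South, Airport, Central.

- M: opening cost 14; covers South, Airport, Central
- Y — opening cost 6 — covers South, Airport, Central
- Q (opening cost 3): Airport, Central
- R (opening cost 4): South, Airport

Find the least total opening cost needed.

The greedy cost-per-new-zone heuristic would pick Q and R for 7, but a cheaper cover exists.
Y alone covers South, Airport, Central — every zone.
Total opening cost: 6.
No cover costs less than 6.

6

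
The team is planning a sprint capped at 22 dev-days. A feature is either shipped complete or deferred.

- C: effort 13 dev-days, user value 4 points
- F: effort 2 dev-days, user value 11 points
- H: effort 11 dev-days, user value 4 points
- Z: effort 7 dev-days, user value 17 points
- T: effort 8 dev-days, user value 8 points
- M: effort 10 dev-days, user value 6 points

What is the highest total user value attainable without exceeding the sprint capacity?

36

This is a 0-1 knapsack instance.
F + Z + T: effort 2 + 7 + 8 = 17 ≤ 22, user value 11 + 17 + 8 = 36.
F + Z + M: effort 2 + 7 + 10 = 19 ≤ 22, user value 11 + 17 + 6 = 34.
Best is F, Z, and T with total user value 36.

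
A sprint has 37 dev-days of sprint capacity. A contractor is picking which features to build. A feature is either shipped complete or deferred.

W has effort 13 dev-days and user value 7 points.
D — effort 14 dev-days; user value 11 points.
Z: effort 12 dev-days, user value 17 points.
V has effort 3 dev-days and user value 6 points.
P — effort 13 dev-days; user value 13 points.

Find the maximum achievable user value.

36

This is an integer program with binary decision variables.
Allowing fractional choices, the relaxed optimum would be about 43.1, but features are indivisible.
Z + P: effort 12 + 13 = 25 ≤ 37, user value 17 + 13 = 30.
Z + V + P: effort 12 + 3 + 13 = 28 ≤ 37, user value 17 + 6 + 13 = 36.
D + Z + V: effort 14 + 12 + 3 = 29 ≤ 37, user value 11 + 17 + 6 = 34.
Best is Z, V, and P with total user value 36.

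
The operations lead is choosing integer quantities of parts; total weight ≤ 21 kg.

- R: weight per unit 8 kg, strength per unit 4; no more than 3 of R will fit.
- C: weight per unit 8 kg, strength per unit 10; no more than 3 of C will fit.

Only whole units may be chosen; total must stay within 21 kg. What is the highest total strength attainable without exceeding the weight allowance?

Take 2×C: weight 16 ≤ 21, strength 2·10 = 20.
No other integer combination yields more.

20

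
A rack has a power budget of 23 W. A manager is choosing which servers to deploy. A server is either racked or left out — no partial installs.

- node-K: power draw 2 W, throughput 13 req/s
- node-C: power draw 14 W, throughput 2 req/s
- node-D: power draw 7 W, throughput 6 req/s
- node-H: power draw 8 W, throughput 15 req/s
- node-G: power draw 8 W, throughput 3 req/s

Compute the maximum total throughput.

Allowing fractional choices, the relaxed optimum would be about 36.2, but servers are indivisible.
node-K + node-H + node-G: power draw 2 + 8 + 8 = 18 ≤ 23, throughput 13 + 15 + 3 = 31.
node-K + node-D + node-H: power draw 2 + 7 + 8 = 17 ≤ 23, throughput 13 + 6 + 15 = 34.
node-K + node-H: power draw 2 + 8 = 10 ≤ 23, throughput 13 + 15 = 28.
Best is node-K, node-D, and node-H with total throughput 34.

34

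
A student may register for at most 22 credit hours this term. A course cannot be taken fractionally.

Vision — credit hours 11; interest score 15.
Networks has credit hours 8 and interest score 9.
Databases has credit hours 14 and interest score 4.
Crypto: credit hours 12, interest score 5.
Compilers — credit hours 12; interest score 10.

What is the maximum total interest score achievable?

Take Vision and Networks: credit hours 11 + 8 = 19 ≤ 22, interest score 15 + 9 = 24.
No other feasible combination does better.

24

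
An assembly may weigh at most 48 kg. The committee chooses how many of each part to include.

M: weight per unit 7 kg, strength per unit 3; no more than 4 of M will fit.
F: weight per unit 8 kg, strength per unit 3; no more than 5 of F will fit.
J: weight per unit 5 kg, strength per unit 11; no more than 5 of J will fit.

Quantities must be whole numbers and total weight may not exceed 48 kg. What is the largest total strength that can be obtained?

1×M, 2×F, and 5×J: weight 48 ≤ 48, strength 1·3 + 2·3 + 5·11 = 64.
2×M, 1×F, and 5×J: weight 47 ≤ 48, strength 2·3 + 1·3 + 5·11 = 64.
Best is 64.

64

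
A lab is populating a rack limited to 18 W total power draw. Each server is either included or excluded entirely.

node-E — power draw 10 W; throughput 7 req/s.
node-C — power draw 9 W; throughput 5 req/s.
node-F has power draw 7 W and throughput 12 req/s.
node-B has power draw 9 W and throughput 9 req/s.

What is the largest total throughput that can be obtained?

21

Take node-F and node-B: power draw 7 + 9 = 16 ≤ 18, throughput 12 + 9 = 21.
No other feasible combination does better.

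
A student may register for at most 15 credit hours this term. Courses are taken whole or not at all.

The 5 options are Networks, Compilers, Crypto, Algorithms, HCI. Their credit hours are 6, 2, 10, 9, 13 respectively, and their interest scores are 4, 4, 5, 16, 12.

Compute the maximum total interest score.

Networks + Algorithms: credit hours 6 + 9 = 15 ≤ 15, interest score 4 + 16 = 20.
Compilers + Algorithms: credit hours 2 + 9 = 11 ≤ 15, interest score 4 + 16 = 20.
The maximum interest score is 20; one optimal choice is Compilers and Algorithms.

20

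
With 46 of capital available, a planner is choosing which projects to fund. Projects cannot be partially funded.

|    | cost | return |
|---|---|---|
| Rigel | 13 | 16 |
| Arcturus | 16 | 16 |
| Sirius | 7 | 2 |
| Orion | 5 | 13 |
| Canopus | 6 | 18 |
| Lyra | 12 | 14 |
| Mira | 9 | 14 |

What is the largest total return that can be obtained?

75

Take Rigel, Orion, Canopus, Lyra, and Mira: cost 13 + 5 + 6 + 12 + 9 = 45 ≤ 46, return 16 + 13 + 18 + 14 + 14 = 75.
No other feasible combination does better.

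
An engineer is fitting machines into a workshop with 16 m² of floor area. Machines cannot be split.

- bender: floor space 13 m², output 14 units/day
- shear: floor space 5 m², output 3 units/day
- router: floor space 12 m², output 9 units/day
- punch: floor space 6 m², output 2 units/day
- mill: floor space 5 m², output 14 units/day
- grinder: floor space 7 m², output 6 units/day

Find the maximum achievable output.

shear + punch + mill: floor space 5 + 6 + 5 = 16 ≤ 16, output 3 + 2 + 14 = 19.
mill + grinder: floor space 5 + 7 = 12 ≤ 16, output 14 + 6 = 20.
shear + mill: floor space 5 + 5 = 10 ≤ 16, output 3 + 14 = 17.
Best is mill and grinder with total output 20.

20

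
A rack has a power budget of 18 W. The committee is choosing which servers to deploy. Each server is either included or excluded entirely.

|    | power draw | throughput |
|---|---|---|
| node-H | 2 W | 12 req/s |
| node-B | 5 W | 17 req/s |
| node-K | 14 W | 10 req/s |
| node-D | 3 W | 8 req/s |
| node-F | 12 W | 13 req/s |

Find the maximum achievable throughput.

37

This is an integer program with binary decision variables.
Allowing fractional choices, the relaxed optimum would be about 45.7, but servers are indivisible.
node-H + node-D + node-F: power draw 2 + 3 + 12 = 17 ≤ 18, throughput 12 + 8 + 13 = 33.
node-H + node-B + node-D: power draw 2 + 5 + 3 = 10 ≤ 18, throughput 12 + 17 + 8 = 37.
Best is node-H, node-B, and node-D with total throughput 37.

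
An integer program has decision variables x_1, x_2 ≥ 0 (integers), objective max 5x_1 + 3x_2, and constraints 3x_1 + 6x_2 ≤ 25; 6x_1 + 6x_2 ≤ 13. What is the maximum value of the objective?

10

Relaxing integrality, the LP optimum is 10.83 at (x_1,x_2) = (2.17, 0), which is not an integer point.
(x_1,x_2)=(2,0) is feasible, giving 10.
(x_1,x_2)=(1,1) is feasible, giving 8.
(x_1,x_2)=(1,0) is feasible, giving 5.
The best lattice point is (2,0), giving 10.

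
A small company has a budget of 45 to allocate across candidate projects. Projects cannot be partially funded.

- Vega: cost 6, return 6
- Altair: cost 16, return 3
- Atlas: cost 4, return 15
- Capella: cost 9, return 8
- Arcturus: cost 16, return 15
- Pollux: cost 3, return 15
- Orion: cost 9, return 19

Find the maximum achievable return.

72

Atlas + Arcturus + Pollux + Orion: cost 4 + 16 + 3 + 9 = 32 ≤ 45, return 15 + 15 + 15 + 19 = 64.
Atlas + Capella + Arcturus + Pollux + Orion: cost 4 + 9 + 16 + 3 + 9 = 41 ≤ 45, return 15 + 8 + 15 + 15 + 19 = 72.
Vega + Atlas + Arcturus + Pollux + Orion: cost 6 + 4 + 16 + 3 + 9 = 38 ≤ 45, return 6 + 15 + 15 + 15 + 19 = 70.
Best is Atlas, Capella, Arcturus, Pollux, and Orion with total return 72.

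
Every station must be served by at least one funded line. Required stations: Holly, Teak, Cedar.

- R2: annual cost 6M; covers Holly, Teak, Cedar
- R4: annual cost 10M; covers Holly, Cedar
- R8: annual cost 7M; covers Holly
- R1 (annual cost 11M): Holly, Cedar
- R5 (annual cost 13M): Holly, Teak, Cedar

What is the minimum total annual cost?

6

R2 alone covers Holly, Teak, Cedar — every station.
Total annual cost: 6.
No cover costs less than 6.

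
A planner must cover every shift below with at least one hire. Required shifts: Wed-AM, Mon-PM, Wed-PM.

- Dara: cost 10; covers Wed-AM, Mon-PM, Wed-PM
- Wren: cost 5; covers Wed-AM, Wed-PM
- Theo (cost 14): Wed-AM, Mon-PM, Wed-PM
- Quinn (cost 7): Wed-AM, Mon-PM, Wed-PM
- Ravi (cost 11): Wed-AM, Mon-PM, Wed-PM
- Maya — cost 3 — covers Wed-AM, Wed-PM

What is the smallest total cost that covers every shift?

7

The greedy cost-per-new-shift heuristic would pick Maya and Quinn for 10, but a cheaper cover exists.
Quinn alone covers Wed-AM, Mon-PM, Wed-PM — every shift.
Total cost: 7.
No cover costs less than 7.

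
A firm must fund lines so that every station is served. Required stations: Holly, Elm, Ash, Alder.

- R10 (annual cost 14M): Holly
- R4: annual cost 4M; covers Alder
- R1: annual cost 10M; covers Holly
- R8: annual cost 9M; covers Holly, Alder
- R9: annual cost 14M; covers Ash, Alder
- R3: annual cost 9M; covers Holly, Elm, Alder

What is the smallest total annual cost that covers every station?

Choose R9 and R3: together they cover Holly, Elm, Ash, Alder — every station.
Total annual cost: 14 + 9 = 23.
No cover costs less than 23.

23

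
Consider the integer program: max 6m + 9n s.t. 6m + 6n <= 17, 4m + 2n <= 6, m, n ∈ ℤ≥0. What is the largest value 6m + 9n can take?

(m,n)=(0,2): 6·0+6·2=12≤17, 4·0+2·2=4≤6, objective 18.
(m,n)=(1,1): 6·1+6·1=12≤17, 4·1+2·1=6≤6, objective 15.
(m,n)=(0,1): 6·0+6·1=6≤17, 4·0+2·1=2≤6, objective 9.
The best lattice point is (0,2), giving 18.

18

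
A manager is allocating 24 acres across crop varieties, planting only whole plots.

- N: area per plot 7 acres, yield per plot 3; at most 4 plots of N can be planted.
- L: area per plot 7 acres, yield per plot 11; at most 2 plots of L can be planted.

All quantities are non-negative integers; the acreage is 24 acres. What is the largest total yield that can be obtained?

25

Take 1×N and 2×L: area 21 ≤ 24, yield 1·3 + 2·11 = 25.
L has the best ratio (11/7) and is taken to its limit of 2; remaining capacity is filled optimally with the others.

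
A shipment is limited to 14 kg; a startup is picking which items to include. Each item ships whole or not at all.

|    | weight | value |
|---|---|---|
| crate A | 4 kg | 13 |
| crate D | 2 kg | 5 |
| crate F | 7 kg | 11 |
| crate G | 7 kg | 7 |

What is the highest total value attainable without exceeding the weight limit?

29

Allowing fractional choices, the relaxed optimum would be about 30.0, but items are indivisible.
crate A + crate D + crate G: weight 4 + 2 + 7 = 13 ≤ 14, value 13 + 5 + 7 = 25.
crate A + crate D + crate F: weight 4 + 2 + 7 = 13 ≤ 14, value 13 + 5 + 11 = 29.
Best is crate A, crate D, and crate F with total value 29.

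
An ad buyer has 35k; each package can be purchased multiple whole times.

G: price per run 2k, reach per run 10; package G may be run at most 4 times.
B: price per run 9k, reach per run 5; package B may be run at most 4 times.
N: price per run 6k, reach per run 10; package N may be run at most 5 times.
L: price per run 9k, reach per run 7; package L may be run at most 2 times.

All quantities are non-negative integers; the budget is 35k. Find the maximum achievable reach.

G has the best ratio (10/2); taking only G gives at most 4×10 = 40 (stopped by the supply cap of 4).
Mixing does better — 4×G and 4×N: price 32 ≤ 35, reach 4·10 + 4·10 = 80.

80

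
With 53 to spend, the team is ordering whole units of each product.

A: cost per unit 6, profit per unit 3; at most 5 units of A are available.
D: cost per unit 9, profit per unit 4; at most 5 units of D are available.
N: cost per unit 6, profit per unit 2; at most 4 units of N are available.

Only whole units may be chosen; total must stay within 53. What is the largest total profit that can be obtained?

Take 4×A and 3×D: cost 51 ≤ 53, profit 4·3 + 3·4 = 24.
No other integer combination yields more.

24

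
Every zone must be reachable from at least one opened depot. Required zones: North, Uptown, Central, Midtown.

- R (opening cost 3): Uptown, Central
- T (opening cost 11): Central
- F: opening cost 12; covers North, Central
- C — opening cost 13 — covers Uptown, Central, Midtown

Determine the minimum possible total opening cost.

The greedy cost-per-new-zone heuristic would pick R, F, and C for 28, but a cheaper cover exists.
Choose F and C: together they cover North, Uptown, Central, Midtown — every zone.
Total opening cost: 12 + 13 = 25.
No cover costs less than 25.

25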